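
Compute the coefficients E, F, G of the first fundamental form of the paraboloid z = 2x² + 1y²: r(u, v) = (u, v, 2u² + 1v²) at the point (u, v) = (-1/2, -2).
E = 5;  F = 8;  G = 17

Partials: r_u = (1, 0, 4*u), r_v = (0, 1, 2*v). As functions of (u, v):
  E = r_u · r_u = 16*u^2 + 1,
  F = r_u · r_v = 8*u*v,
  G = r_v · r_v = 4*v^2 + 1.
Evaluating at (u, v) = (-1/2, -2): E = 5, F = 8, G = 17.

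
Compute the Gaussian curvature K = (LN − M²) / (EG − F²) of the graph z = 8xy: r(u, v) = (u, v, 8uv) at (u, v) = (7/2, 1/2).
K = -64/641601

Coefficients of the first fundamental form: E = 64*v^2 + 1, F = 64*u*v, G = 64*u^2 + 1.
Coefficients of the second fundamental form: L = 0, M = 8/sqrt(64*u^2 + 64*v^2 + 1), N = 0.
Assemble K = (LN − M²)/(EG − F²) = -64/(4096*u^4 + 8192*u^2*v^2 + 128*u^2 + 4096*v^4 + 128*v^2 + 1). At (u, v) = (7/2, 1/2): K = -64/641601.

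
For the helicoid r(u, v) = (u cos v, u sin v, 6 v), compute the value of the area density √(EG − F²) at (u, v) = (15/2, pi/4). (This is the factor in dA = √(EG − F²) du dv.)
√(EG − F²)|_{(15/2, pi/4)} = 3*sqrt(41)/2

E = 1, F = 0, G = u^2 + 36, so EG − F² = u^2 + 36. Taking the positive square root: √(EG − F²) = sqrt(u^2 + 36). At (u, v) = (15/2, pi/4): 3*sqrt(41)/2.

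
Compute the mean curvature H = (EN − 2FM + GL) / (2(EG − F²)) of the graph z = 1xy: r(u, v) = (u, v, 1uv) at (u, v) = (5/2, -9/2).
H = 9*sqrt(110)/1210

With E = v^2 + 1, F = u*v, G = u^2 + 1, L = 0, M = 1/sqrt(u^2 + v^2 + 1), N = 0, assemble
  H = (EN − 2FM + GL) / (2(EG − F²)) = -u*v/(u^2 + v^2 + 1)^(3/2).
At (u, v) = (5/2, -9/2): H = 9*sqrt(110)/1210.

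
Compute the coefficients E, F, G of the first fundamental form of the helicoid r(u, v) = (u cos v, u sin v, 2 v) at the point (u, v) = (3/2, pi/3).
E = 1;  F = 0;  G = 25/4

Partials: r_u = (cos(v), sin(v), 0), r_v = (-u*sin(v), u*cos(v), 2). As functions of (u, v):
  E = r_u · r_u = 1,
  F = r_u · r_v = 0,
  G = r_v · r_v = u^2 + 4.
Evaluating at (u, v) = (3/2, pi/3): E = 1, F = 0, G = 25/4.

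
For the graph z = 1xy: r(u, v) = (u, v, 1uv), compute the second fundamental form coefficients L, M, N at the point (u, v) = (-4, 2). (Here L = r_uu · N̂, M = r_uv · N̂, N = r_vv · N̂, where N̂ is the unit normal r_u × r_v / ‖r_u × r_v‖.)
L = 0;  M = sqrt(21)/21;  N = 0

Compute the unit normal N̂(u, v) = (-v/sqrt(u^2 + v^2 + 1), -u/sqrt(u^2 + v^2 + 1), 1/sqrt(u^2 + v^2 + 1)), and the second partials r_uu, r_uv, r_vv. Take dot products:
  L(u, v) = r_uu · N̂ = 0,
  M(u, v) = r_uv · N̂ = 1/sqrt(u^2 + v^2 + 1),
  N(u, v) = r_vv · N̂ = 0.
Evaluating at (u, v) = (-4, 2):
  L = 0, M = sqrt(21)/21, N = 0.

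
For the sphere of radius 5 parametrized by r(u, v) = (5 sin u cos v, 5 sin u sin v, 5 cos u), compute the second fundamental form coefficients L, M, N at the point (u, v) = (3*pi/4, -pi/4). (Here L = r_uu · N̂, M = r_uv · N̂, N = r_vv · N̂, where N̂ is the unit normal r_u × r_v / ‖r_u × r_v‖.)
L = -5;  M = 0;  N = -5/2

Compute the unit normal N̂(u, v) = (sin(u)^2*cos(v)/Abs(sin(u)), sin(u)^2*sin(v)/Abs(sin(u)), sin(2*u)/(2*Abs(sin(u)))), and the second partials r_uu, r_uv, r_vv. Take dot products:
  L(u, v) = r_uu · N̂ = -5*sin(u)/Abs(sin(u)),
  M(u, v) = r_uv · N̂ = 0,
  N(u, v) = r_vv · N̂ = -5*sin(u)^3/Abs(sin(u)).
Evaluating at (u, v) = (3*pi/4, -pi/4):
  L = -5, M = 0, N = -5/2.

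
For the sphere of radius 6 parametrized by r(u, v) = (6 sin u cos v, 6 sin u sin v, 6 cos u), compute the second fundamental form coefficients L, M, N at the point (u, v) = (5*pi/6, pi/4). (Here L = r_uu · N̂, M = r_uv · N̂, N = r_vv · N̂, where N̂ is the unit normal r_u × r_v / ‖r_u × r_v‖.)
L = -6;  M = 0;  N = -3/2

Compute the unit normal N̂(u, v) = (sin(u)^2*cos(v)/Abs(sin(u)), sin(u)^2*sin(v)/Abs(sin(u)), sin(2*u)/(2*Abs(sin(u)))), and the second partials r_uu, r_uv, r_vv. Take dot products:
  L(u, v) = r_uu · N̂ = -6*sin(u)/Abs(sin(u)),
  M(u, v) = r_uv · N̂ = 0,
  N(u, v) = r_vv · N̂ = -6*sin(u)^3/Abs(sin(u)).
Evaluating at (u, v) = (5*pi/6, pi/4):
  L = -6, M = 0, N = -3/2.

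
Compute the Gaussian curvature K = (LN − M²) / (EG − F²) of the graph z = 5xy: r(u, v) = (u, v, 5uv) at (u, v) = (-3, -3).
K = -25/203401

Coefficients of the first fundamental form: E = 25*v^2 + 1, F = 25*u*v, G = 25*u^2 + 1.
Coefficients of the second fundamental form: L = 0, M = 5/sqrt(25*u^2 + 25*v^2 + 1), N = 0.
Assemble K = (LN − M²)/(EG − F²) = -25/(625*u^4 + 1250*u^2*v^2 + 50*u^2 + 625*v^4 + 50*v^2 + 1). At (u, v) = (-3, -3): K = -25/203401.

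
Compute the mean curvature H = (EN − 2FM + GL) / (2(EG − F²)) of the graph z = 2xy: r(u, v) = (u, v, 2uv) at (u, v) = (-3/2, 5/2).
H = 6*sqrt(35)/245

With E = 4*v^2 + 1, F = 4*u*v, G = 4*u^2 + 1, L = 0, M = 2/sqrt(4*u^2 + 4*v^2 + 1), N = 0, assemble
  H = (EN − 2FM + GL) / (2(EG − F²)) = -8*u*v/(4*u^2 + 4*v^2 + 1)^(3/2).
At (u, v) = (-3/2, 5/2): H = 6*sqrt(35)/245.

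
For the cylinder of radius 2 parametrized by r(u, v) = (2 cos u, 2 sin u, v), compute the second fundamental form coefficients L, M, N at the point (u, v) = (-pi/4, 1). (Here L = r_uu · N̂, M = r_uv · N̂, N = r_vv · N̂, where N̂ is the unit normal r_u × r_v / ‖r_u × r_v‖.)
L = -2;  M = 0;  N = 0

Compute the unit normal N̂(u, v) = (cos(u), sin(u), 0), and the second partials r_uu, r_uv, r_vv. Take dot products:
  L(u, v) = r_uu · N̂ = -2,
  M(u, v) = r_uv · N̂ = 0,
  N(u, v) = r_vv · N̂ = 0.
Evaluating at (u, v) = (-pi/4, 1):
  L = -2, M = 0, N = 0.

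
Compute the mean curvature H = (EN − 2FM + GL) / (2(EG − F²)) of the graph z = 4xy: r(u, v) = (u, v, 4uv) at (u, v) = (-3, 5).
H = 192*sqrt(545)/59405

With E = 16*v^2 + 1, F = 16*u*v, G = 16*u^2 + 1, L = 0, M = 4/sqrt(16*u^2 + 16*v^2 + 1), N = 0, assemble
  H = (EN − 2FM + GL) / (2(EG − F²)) = -64*u*v/(16*u^2 + 16*v^2 + 1)^(3/2).
At (u, v) = (-3, 5): H = 192*sqrt(545)/59405.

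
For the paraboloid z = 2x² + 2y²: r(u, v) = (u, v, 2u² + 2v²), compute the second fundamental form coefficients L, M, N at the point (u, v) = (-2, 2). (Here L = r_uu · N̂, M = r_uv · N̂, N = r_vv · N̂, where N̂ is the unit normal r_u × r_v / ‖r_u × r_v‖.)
L = 4*sqrt(129)/129;  M = 0;  N = 4*sqrt(129)/129

Compute the unit normal N̂(u, v) = (-4*u/sqrt(16*u^2 + 16*v^2 + 1), -4*v/sqrt(16*u^2 + 16*v^2 + 1), 1/sqrt(16*u^2 + 16*v^2 + 1)), and the second partials r_uu, r_uv, r_vv. Take dot products:
  L(u, v) = r_uu · N̂ = 4/sqrt(16*u^2 + 16*v^2 + 1),
  M(u, v) = r_uv · N̂ = 0,
  N(u, v) = r_vv · N̂ = 4/sqrt(16*u^2 + 16*v^2 + 1).
Evaluating at (u, v) = (-2, 2):
  L = 4*sqrt(129)/129, M = 0, N = 4*sqrt(129)/129.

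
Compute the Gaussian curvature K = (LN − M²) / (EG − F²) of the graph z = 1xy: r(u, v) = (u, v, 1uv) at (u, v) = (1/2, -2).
K = -16/441

Coefficients of the first fundamental form: E = v^2 + 1, F = u*v, G = u^2 + 1.
Coefficients of the second fundamental form: L = 0, M = 1/sqrt(u^2 + v^2 + 1), N = 0.
Assemble K = (LN − M²)/(EG − F²) = 1/((u^2*v^2 - (u^2 + 1)*(v^2 + 1))*(u^2 + v^2 + 1)). At (u, v) = (1/2, -2): K = -16/441.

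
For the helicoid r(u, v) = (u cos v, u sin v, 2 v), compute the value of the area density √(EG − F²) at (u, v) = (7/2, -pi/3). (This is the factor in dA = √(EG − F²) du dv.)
√(EG − F²)|_{(7/2, -pi/3)} = sqrt(65)/2

E = 1, F = 0, G = u^2 + 4, so EG − F² = u^2 + 4. Taking the positive square root: √(EG − F²) = sqrt(u^2 + 4). At (u, v) = (7/2, -pi/3): sqrt(65)/2.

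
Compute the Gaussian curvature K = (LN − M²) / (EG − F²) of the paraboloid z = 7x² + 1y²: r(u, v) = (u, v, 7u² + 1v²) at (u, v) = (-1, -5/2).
K = 7/12321

Coefficients of the first fundamental form: E = 196*u^2 + 1, F = 28*u*v, G = 4*v^2 + 1.
Coefficients of the second fundamental form: L = 14/sqrt(196*u^2 + 4*v^2 + 1), M = 0, N = 2/sqrt(196*u^2 + 4*v^2 + 1).
Assemble K = (LN − M²)/(EG − F²) = 28/(38416*u^4 + 1568*u^2*v^2 + 392*u^2 + 16*v^4 + 8*v^2 + 1). At (u, v) = (-1, -5/2): K = 7/12321.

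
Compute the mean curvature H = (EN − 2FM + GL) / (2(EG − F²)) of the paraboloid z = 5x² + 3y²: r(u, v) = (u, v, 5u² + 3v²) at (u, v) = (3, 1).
H = 2888*sqrt(937)/877969

With E = 100*u^2 + 1, F = 60*u*v, G = 36*v^2 + 1, L = 10/sqrt(100*u^2 + 36*v^2 + 1), M = 0, N = 6/sqrt(100*u^2 + 36*v^2 + 1), assemble
  H = (EN − 2FM + GL) / (2(EG − F²)) = 4*(75*u^2 + 45*v^2 + 2)/(100*u^2 + 36*v^2 + 1)^(3/2).
At (u, v) = (3, 1): H = 2888*sqrt(937)/877969.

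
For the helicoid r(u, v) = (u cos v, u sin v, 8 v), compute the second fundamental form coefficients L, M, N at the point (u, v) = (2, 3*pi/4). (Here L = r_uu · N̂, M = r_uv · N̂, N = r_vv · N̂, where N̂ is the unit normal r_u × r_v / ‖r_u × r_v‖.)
L = 0;  M = -4*sqrt(17)/17;  N = 0

Compute the unit normal N̂(u, v) = (8*sin(v)/sqrt(u^2 + 64), -8*cos(v)/sqrt(u^2 + 64), u/sqrt(u^2 + 64)), and the second partials r_uu, r_uv, r_vv. Take dot products:
  L(u, v) = r_uu · N̂ = 0,
  M(u, v) = r_uv · N̂ = -8/sqrt(u^2 + 64),
  N(u, v) = r_vv · N̂ = 0.
Evaluating at (u, v) = (2, 3*pi/4):
  L = 0, M = -4*sqrt(17)/17, N = 0.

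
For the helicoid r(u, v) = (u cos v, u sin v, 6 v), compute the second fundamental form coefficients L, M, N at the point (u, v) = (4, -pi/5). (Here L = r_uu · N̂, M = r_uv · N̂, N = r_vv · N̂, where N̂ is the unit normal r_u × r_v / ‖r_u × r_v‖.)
L = 0;  M = -3*sqrt(13)/13;  N = 0

Compute the unit normal N̂(u, v) = (6*sin(v)/sqrt(u^2 + 36), -6*cos(v)/sqrt(u^2 + 36), u/sqrt(u^2 + 36)), and the second partials r_uu, r_uv, r_vv. Take dot products:
  L(u, v) = r_uu · N̂ = 0,
  M(u, v) = r_uv · N̂ = -6/sqrt(u^2 + 36),
  N(u, v) = r_vv · N̂ = 0.
Evaluating at (u, v) = (4, -pi/5):
  L = 0, M = -3*sqrt(13)/13, N = 0.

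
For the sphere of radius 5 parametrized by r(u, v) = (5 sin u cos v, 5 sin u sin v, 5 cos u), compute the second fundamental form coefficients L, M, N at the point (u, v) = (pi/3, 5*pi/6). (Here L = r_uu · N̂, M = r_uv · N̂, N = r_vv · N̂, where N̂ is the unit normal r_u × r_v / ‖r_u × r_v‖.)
L = -5;  M = 0;  N = -15/4

Compute the unit normal N̂(u, v) = (sin(u)^2*cos(v)/Abs(sin(u)), sin(u)^2*sin(v)/Abs(sin(u)), sin(2*u)/(2*Abs(sin(u)))), and the second partials r_uu, r_uv, r_vv. Take dot products:
  L(u, v) = r_uu · N̂ = -5*sin(u)/Abs(sin(u)),
  M(u, v) = r_uv · N̂ = 0,
  N(u, v) = r_vv · N̂ = -5*sin(u)^3/Abs(sin(u)).
Evaluating at (u, v) = (pi/3, 5*pi/6):
  L = -5, M = 0, N = -15/4.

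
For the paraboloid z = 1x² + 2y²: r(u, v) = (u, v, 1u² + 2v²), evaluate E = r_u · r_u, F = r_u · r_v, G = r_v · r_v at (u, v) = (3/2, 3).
E = 10;  F = 36;  G = 145

Partials: r_u = (1, 0, 2*u), r_v = (0, 1, 4*v). As functions of (u, v):
  E = r_u · r_u = 4*u^2 + 1,
  F = r_u · r_v = 8*u*v,
  G = r_v · r_v = 16*v^2 + 1.
Evaluating at (u, v) = (3/2, 3): E = 10, F = 36, G = 145.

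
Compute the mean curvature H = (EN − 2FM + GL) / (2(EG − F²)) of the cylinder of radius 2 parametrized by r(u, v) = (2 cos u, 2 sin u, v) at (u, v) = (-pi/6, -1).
H = -1/4

With E = 4, F = 0, G = 1, L = -2, M = 0, N = 0, assemble
  H = (EN − 2FM + GL) / (2(EG − F²)) = -1/4.
At (u, v) = (-pi/6, -1): H = -1/4.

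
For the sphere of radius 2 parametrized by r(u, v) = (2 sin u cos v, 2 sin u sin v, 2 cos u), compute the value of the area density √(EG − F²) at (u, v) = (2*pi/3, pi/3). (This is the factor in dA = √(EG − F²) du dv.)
√(EG − F²)|_{(2*pi/3, pi/3)} = 2*sqrt(3)

E = 4, F = 0, G = 4*sin(u)^2, so EG − F² = 16*sin(u)^2. Taking the positive square root: √(EG − F²) = 4*Abs(sin(u)). At (u, v) = (2*pi/3, pi/3): 2*sqrt(3).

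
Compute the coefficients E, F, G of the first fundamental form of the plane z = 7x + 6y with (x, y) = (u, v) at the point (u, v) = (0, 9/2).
E = 50;  F = 42;  G = 37

Partials: r_u = (1, 0, 7), r_v = (0, 1, 6). As functions of (u, v):
  E = r_u · r_u = 50,
  F = r_u · r_v = 42,
  G = r_v · r_v = 37.
Evaluating at (u, v) = (0, 9/2): E = 50, F = 42, G = 37.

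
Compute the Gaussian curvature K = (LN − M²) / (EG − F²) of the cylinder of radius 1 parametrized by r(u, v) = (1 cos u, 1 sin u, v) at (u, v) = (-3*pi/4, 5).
K = 0

Coefficients of the first fundamental form: E = 1, F = 0, G = 1.
Coefficients of the second fundamental form: L = -1, M = 0, N = 0.
Assemble K = (LN − M²)/(EG − F²) = 0. At (u, v) = (-3*pi/4, 5): K = 0.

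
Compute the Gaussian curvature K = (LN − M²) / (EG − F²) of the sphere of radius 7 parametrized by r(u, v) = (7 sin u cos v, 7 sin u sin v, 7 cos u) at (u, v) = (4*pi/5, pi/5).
K = 1/49

Coefficients of the first fundamental form: E = 49, F = 0, G = 49*sin(u)^2.
Coefficients of the second fundamental form: L = -7*sin(u)/Abs(sin(u)), M = 0, N = -7*sin(u)^3/Abs(sin(u)).
Assemble K = (LN − M²)/(EG − F²) = 1/49. At (u, v) = (4*pi/5, pi/5): K = 1/49.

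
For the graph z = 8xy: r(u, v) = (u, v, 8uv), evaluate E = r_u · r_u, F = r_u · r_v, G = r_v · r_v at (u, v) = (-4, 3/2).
E = 145;  F = -384;  G = 1025

Partials: r_u = (1, 0, 8*v), r_v = (0, 1, 8*u). As functions of (u, v):
  E = r_u · r_u = 64*v^2 + 1,
  F = r_u · r_v = 64*u*v,
  G = r_v · r_v = 64*u^2 + 1.
Evaluating at (u, v) = (-4, 3/2): E = 145, F = -384, G = 1025.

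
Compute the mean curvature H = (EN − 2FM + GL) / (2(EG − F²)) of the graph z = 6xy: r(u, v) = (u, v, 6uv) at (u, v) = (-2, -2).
H = -864/4913

With E = 36*v^2 + 1, F = 36*u*v, G = 36*u^2 + 1, L = 0, M = 6/sqrt(36*u^2 + 36*v^2 + 1), N = 0, assemble
  H = (EN − 2FM + GL) / (2(EG − F²)) = -216*u*v/(36*u^2 + 36*v^2 + 1)^(3/2).
At (u, v) = (-2, -2): H = -864/4913.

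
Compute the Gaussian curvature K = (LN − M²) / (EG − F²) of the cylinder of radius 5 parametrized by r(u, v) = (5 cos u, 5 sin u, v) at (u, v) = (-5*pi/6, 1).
K = 0

Coefficients of the first fundamental form: E = 25, F = 0, G = 1.
Coefficients of the second fundamental form: L = -5, M = 0, N = 0.
Assemble K = (LN − M²)/(EG − F²) = 0. At (u, v) = (-5*pi/6, 1): K = 0.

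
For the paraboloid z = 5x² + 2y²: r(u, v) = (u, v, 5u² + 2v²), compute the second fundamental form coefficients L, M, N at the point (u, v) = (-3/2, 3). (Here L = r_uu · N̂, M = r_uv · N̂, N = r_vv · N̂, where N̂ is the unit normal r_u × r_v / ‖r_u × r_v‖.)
L = sqrt(370)/37;  M = 0;  N = 2*sqrt(370)/185

Compute the unit normal N̂(u, v) = (-10*u/sqrt(100*u^2 + 16*v^2 + 1), -4*v/sqrt(100*u^2 + 16*v^2 + 1), 1/sqrt(100*u^2 + 16*v^2 + 1)), and the second partials r_uu, r_uv, r_vv. Take dot products:
  L(u, v) = r_uu · N̂ = 10/sqrt(100*u^2 + 16*v^2 + 1),
  M(u, v) = r_uv · N̂ = 0,
  N(u, v) = r_vv · N̂ = 4/sqrt(100*u^2 + 16*v^2 + 1).
Evaluating at (u, v) = (-3/2, 3):
  L = sqrt(370)/37, M = 0, N = 2*sqrt(370)/185.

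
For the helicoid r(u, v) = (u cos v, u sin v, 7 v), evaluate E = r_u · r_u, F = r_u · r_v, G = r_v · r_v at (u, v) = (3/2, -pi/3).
E = 1;  F = 0;  G = 205/4

Partials: r_u = (cos(v), sin(v), 0), r_v = (-u*sin(v), u*cos(v), 7). As functions of (u, v):
  E = r_u · r_u = 1,
  F = r_u · r_v = 0,
  G = r_v · r_v = u^2 + 49.
Evaluating at (u, v) = (3/2, -pi/3): E = 1, F = 0, G = 205/4.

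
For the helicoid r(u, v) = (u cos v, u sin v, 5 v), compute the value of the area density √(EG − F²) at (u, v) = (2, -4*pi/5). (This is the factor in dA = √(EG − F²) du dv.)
√(EG − F²)|_{(2, -4*pi/5)} = sqrt(29)

E = 1, F = 0, G = u^2 + 25, so EG − F² = u^2 + 25. Taking the positive square root: √(EG − F²) = sqrt(u^2 + 25). At (u, v) = (2, -4*pi/5): sqrt(29).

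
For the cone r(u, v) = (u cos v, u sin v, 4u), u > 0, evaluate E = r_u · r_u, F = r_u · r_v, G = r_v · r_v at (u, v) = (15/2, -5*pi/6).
E = 17;  F = 0;  G = 225/4

Partials: r_u = (cos(v), sin(v), 4), r_v = (-u*sin(v), u*cos(v), 0). As functions of (u, v):
  E = r_u · r_u = 17,
  F = r_u · r_v = 0,
  G = r_v · r_v = u^2.
Evaluating at (u, v) = (15/2, -5*pi/6): E = 17, F = 0, G = 225/4.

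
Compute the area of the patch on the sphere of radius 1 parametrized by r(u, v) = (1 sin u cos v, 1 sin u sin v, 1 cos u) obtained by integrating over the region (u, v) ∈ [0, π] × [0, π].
Area = 2*pi

Area = ∫∫ √(EG − F²) du dv with √(EG − F²) = Abs(sin(u)). Integrating over [0, π] × [0, π] gives 2*pi.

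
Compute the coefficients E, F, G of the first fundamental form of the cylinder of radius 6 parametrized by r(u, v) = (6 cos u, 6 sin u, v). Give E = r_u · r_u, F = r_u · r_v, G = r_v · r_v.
E = 36;  F = 0;  G = 1

Compute partials: r_u = (-6*sin(u), 6*cos(u), 0), r_v = (0, 0, 1). Then
  E = r_u · r_u = 36,
  F = r_u · r_v = 0,
  G = r_v · r_v = 1.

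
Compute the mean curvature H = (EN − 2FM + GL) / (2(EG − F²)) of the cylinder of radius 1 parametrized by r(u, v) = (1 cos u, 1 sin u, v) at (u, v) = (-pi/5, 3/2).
H = -1/2

With E = 1, F = 0, G = 1, L = -1, M = 0, N = 0, assemble
  H = (EN − 2FM + GL) / (2(EG − F²)) = -1/2.
At (u, v) = (-pi/5, 3/2): H = -1/2.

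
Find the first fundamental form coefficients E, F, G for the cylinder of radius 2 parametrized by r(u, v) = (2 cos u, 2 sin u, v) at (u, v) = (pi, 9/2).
E = 4;  F = 0;  G = 1

Partials: r_u = (-2*sin(u), 2*cos(u), 0), r_v = (0, 0, 1). As functions of (u, v):
  E = r_u · r_u = 4,
  F = r_u · r_v = 0,
  G = r_v · r_v = 1.
Evaluating at (u, v) = (pi, 9/2): E = 4, F = 0, G = 1.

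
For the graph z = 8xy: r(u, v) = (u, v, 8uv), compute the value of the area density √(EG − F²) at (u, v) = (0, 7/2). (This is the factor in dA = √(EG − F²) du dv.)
√(EG − F²)|_{(0, 7/2)} = sqrt(785)

E = 64*v^2 + 1, F = 64*u*v, G = 64*u^2 + 1, so EG − F² = 64*u^2 + 64*v^2 + 1. Taking the positive square root: √(EG − F²) = sqrt(64*u^2 + 64*v^2 + 1). At (u, v) = (0, 7/2): sqrt(785).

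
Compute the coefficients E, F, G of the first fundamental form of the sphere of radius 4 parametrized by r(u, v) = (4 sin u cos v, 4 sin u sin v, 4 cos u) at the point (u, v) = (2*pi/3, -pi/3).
E = 16;  F = 0;  G = 12

Partials: r_u = (4*cos(u)*cos(v), 4*sin(v)*cos(u), -4*sin(u)), r_v = (-4*sin(u)*sin(v), 4*sin(u)*cos(v), 0). As functions of (u, v):
  E = r_u · r_u = 16,
  F = r_u · r_v = 0,
  G = r_v · r_v = 16*sin(u)^2.
Evaluating at (u, v) = (2*pi/3, -pi/3): E = 16, F = 0, G = 12.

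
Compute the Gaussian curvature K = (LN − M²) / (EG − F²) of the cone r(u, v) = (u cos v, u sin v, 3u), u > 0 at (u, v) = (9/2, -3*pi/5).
K = 0

Coefficients of the first fundamental form: E = 10, F = 0, G = u^2.
Coefficients of the second fundamental form: L = 0, M = 0, N = 3*sqrt(10)*u^2/(10*Abs(u)).
Assemble K = (LN − M²)/(EG − F²) = 0. At (u, v) = (9/2, -3*pi/5): K = 0.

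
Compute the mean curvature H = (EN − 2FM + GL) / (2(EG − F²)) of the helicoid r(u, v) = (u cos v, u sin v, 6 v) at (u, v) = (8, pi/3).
H = 0

With E = 1, F = 0, G = u^2 + 36, L = 0, M = -6/sqrt(u^2 + 36), N = 0, assemble
  H = (EN − 2FM + GL) / (2(EG − F²)) = 0.
At (u, v) = (8, pi/3): H = 0.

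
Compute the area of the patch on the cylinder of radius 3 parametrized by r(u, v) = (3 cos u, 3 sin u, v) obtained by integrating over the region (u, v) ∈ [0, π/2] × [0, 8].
Area = 12*pi

Area = ∫∫ √(EG − F²) du dv with √(EG − F²) = 3. Integrating over [0, π/2] × [0, 8] gives 12*pi.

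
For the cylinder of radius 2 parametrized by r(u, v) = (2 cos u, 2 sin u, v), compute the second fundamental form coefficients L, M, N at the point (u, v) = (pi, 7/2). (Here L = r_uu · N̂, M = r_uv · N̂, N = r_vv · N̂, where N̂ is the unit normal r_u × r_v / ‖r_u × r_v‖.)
L = -2;  M = 0;  N = 0

Compute the unit normal N̂(u, v) = (cos(u), sin(u), 0), and the second partials r_uu, r_uv, r_vv. Take dot products:
  L(u, v) = r_uu · N̂ = -2,
  M(u, v) = r_uv · N̂ = 0,
  N(u, v) = r_vv · N̂ = 0.
Evaluating at (u, v) = (pi, 7/2):
  L = -2, M = 0, N = 0.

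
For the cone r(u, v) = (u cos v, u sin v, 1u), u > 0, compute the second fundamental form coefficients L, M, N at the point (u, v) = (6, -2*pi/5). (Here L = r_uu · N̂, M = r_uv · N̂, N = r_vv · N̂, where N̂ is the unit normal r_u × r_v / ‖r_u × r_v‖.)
L = 0;  M = 0;  N = 3*sqrt(2)

Compute the unit normal N̂(u, v) = (-sqrt(2)*u*cos(v)/(2*Abs(u)), -sqrt(2)*u*sin(v)/(2*Abs(u)), sqrt(2)*u/(2*Abs(u))), and the second partials r_uu, r_uv, r_vv. Take dot products:
  L(u, v) = r_uu · N̂ = 0,
  M(u, v) = r_uv · N̂ = 0,
  N(u, v) = r_vv · N̂ = sqrt(2)*u^2/(2*Abs(u)).
Evaluating at (u, v) = (6, -2*pi/5):
  L = 0, M = 0, N = 3*sqrt(2).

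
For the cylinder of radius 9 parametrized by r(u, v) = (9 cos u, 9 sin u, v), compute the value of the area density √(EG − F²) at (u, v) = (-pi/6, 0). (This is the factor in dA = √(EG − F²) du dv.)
√(EG − F²)|_{(-pi/6, 0)} = 9

E = 81, F = 0, G = 1, so EG − F² = 81. Taking the positive square root: √(EG − F²) = 9. At (u, v) = (-pi/6, 0): 9.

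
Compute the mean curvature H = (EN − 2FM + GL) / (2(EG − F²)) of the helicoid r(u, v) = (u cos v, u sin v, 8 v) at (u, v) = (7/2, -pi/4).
H = 0

With E = 1, F = 0, G = u^2 + 64, L = 0, M = -8/sqrt(u^2 + 64), N = 0, assemble
  H = (EN − 2FM + GL) / (2(EG − F²)) = 0.
At (u, v) = (7/2, -pi/4): H = 0.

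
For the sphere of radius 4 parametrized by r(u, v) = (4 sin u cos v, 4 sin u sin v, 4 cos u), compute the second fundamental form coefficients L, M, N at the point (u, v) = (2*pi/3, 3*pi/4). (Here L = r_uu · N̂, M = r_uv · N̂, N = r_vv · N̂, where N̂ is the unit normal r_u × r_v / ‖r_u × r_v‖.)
L = -4;  M = 0;  N = -3

Compute the unit normal N̂(u, v) = (sin(u)^2*cos(v)/Abs(sin(u)), sin(u)^2*sin(v)/Abs(sin(u)), sin(2*u)/(2*Abs(sin(u)))), and the second partials r_uu, r_uv, r_vv. Take dot products:
  L(u, v) = r_uu · N̂ = -4*sin(u)/Abs(sin(u)),
  M(u, v) = r_uv · N̂ = 0,
  N(u, v) = r_vv · N̂ = -4*sin(u)^3/Abs(sin(u)).
Evaluating at (u, v) = (2*pi/3, 3*pi/4):
  L = -4, M = 0, N = -3.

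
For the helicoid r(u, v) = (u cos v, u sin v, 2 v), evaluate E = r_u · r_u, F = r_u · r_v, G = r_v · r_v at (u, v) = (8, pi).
E = 1;  F = 0;  G = 68

Partials: r_u = (cos(v), sin(v), 0), r_v = (-u*sin(v), u*cos(v), 2). As functions of (u, v):
  E = r_u · r_u = 1,
  F = r_u · r_v = 0,
  G = r_v · r_v = u^2 + 4.
Evaluating at (u, v) = (8, pi): E = 1, F = 0, G = 68.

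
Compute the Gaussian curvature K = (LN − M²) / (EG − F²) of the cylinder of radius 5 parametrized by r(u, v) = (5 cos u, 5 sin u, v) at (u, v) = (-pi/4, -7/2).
K = 0

Coefficients of the first fundamental form: E = 25, F = 0, G = 1.
Coefficients of the second fundamental form: L = -5, M = 0, N = 0.
Assemble K = (LN − M²)/(EG − F²) = 0. At (u, v) = (-pi/4, -7/2): K = 0.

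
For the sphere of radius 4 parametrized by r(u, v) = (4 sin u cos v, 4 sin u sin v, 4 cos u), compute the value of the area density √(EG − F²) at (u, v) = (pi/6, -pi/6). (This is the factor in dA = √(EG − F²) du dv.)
√(EG − F²)|_{(pi/6, -pi/6)} = 8

E = 16, F = 0, G = 16*sin(u)^2, so EG − F² = 256*sin(u)^2. Taking the positive square root: √(EG − F²) = 16*Abs(sin(u)). At (u, v) = (pi/6, -pi/6): 8.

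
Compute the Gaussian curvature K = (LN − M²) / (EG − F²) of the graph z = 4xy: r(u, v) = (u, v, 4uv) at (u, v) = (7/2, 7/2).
K = -16/154449

Coefficients of the first fundamental form: E = 16*v^2 + 1, F = 16*u*v, G = 16*u^2 + 1.
Coefficients of the second fundamental form: L = 0, M = 4/sqrt(16*u^2 + 16*v^2 + 1), N = 0.
Assemble K = (LN − M²)/(EG − F²) = -16/(256*u^4 + 512*u^2*v^2 + 32*u^2 + 256*v^4 + 32*v^2 + 1). At (u, v) = (7/2, 7/2): K = -16/154449.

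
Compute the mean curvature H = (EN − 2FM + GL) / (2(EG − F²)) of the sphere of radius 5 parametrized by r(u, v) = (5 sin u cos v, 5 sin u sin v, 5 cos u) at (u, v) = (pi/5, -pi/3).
H = -1/5

With E = 25, F = 0, G = 25*sin(u)^2, L = -5*sin(u)/Abs(sin(u)), M = 0, N = -5*sin(u)^3/Abs(sin(u)), assemble
  H = (EN − 2FM + GL) / (2(EG − F²)) = -sin(u)/(5*Abs(sin(u))).
At (u, v) = (pi/5, -pi/3): H = -1/5.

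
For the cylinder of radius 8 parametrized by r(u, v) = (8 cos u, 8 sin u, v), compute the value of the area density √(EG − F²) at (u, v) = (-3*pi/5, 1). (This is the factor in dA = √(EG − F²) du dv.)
√(EG − F²)|_{(-3*pi/5, 1)} = 8

E = 64, F = 0, G = 1, so EG − F² = 64. Taking the positive square root: √(EG − F²) = 8. At (u, v) = (-3*pi/5, 1): 8.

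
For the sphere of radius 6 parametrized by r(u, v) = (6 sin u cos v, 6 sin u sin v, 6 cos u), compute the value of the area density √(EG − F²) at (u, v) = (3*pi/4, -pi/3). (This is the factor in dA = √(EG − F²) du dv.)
√(EG − F²)|_{(3*pi/4, -pi/3)} = 18*sqrt(2)

E = 36, F = 0, G = 36*sin(u)^2, so EG − F² = 1296*sin(u)^2. Taking the positive square root: √(EG − F²) = 36*Abs(sin(u)). At (u, v) = (3*pi/4, -pi/3): 18*sqrt(2).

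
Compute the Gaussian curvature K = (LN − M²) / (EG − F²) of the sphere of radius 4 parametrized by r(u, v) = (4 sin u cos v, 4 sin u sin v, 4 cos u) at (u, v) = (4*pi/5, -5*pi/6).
K = 1/16

Coefficients of the first fundamental form: E = 16, F = 0, G = 16*sin(u)^2.
Coefficients of the second fundamental form: L = -4*sin(u)/Abs(sin(u)), M = 0, N = -4*sin(u)^3/Abs(sin(u)).
Assemble K = (LN − M²)/(EG − F²) = 1/16. At (u, v) = (4*pi/5, -5*pi/6): K = 1/16.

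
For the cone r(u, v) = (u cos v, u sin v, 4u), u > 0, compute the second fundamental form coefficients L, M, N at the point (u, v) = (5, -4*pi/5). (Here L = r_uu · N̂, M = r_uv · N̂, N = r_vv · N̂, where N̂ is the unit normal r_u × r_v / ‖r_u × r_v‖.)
L = 0;  M = 0;  N = 20*sqrt(17)/17

Compute the unit normal N̂(u, v) = (-4*sqrt(17)*u*cos(v)/(17*Abs(u)), -4*sqrt(17)*u*sin(v)/(17*Abs(u)), sqrt(17)*u/(17*Abs(u))), and the second partials r_uu, r_uv, r_vv. Take dot products:
  L(u, v) = r_uu · N̂ = 0,
  M(u, v) = r_uv · N̂ = 0,
  N(u, v) = r_vv · N̂ = 4*sqrt(17)*u^2/(17*Abs(u)).
Evaluating at (u, v) = (5, -4*pi/5):
  L = 0, M = 0, N = 20*sqrt(17)/17.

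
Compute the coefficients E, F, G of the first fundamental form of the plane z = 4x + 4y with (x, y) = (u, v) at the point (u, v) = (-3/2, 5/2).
E = 17;  F = 16;  G = 17

Partials: r_u = (1, 0, 4), r_v = (0, 1, 4). As functions of (u, v):
  E = r_u · r_u = 17,
  F = r_u · r_v = 16,
  G = r_v · r_v = 17.
Evaluating at (u, v) = (-3/2, 5/2): E = 17, F = 16, G = 17.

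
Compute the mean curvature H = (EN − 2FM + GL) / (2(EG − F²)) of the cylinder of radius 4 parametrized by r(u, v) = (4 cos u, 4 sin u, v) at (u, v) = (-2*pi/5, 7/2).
H = -1/8

With E = 16, F = 0, G = 1, L = -4, M = 0, N = 0, assemble
  H = (EN − 2FM + GL) / (2(EG − F²)) = -1/8.
At (u, v) = (-2*pi/5, 7/2): H = -1/8.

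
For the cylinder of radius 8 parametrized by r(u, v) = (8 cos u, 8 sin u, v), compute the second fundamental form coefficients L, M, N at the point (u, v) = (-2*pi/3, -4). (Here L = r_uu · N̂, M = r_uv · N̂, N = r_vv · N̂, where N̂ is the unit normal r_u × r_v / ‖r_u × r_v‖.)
L = -8;  M = 0;  N = 0

Compute the unit normal N̂(u, v) = (cos(u), sin(u), 0), and the second partials r_uu, r_uv, r_vv. Take dot products:
  L(u, v) = r_uu · N̂ = -8,
  M(u, v) = r_uv · N̂ = 0,
  N(u, v) = r_vv · N̂ = 0.
Evaluating at (u, v) = (-2*pi/3, -4):
  L = -8, M = 0, N = 0.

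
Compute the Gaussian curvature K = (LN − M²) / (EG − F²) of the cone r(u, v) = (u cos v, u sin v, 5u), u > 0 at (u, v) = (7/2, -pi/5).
K = 0

Coefficients of the first fundamental form: E = 26, F = 0, G = u^2.
Coefficients of the second fundamental form: L = 0, M = 0, N = 5*sqrt(26)*u^2/(26*Abs(u)).
Assemble K = (LN − M²)/(EG − F²) = 0. At (u, v) = (7/2, -pi/5): K = 0.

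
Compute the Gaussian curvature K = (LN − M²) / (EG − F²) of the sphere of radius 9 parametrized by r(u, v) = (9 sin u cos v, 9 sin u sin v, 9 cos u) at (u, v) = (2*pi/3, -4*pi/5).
K = 1/81

Coefficients of the first fundamental form: E = 81, F = 0, G = 81*sin(u)^2.
Coefficients of the second fundamental form: L = -9*sin(u)/Abs(sin(u)), M = 0, N = -9*sin(u)^3/Abs(sin(u)).
Assemble K = (LN − M²)/(EG − F²) = 1/81. At (u, v) = (2*pi/3, -4*pi/5): K = 1/81.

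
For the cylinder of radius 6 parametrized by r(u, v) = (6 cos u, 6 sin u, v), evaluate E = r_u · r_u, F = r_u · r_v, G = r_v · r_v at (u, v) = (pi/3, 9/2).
E = 36;  F = 0;  G = 1

Partials: r_u = (-6*sin(u), 6*cos(u), 0), r_v = (0, 0, 1). As functions of (u, v):
  E = r_u · r_u = 36,
  F = r_u · r_v = 0,
  G = r_v · r_v = 1.
Evaluating at (u, v) = (pi/3, 9/2): E = 36, F = 0, G = 1.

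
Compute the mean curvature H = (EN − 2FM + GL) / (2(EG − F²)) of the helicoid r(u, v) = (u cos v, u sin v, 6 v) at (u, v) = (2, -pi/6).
H = 0

With E = 1, F = 0, G = u^2 + 36, L = 0, M = -6/sqrt(u^2 + 36), N = 0, assemble
  H = (EN − 2FM + GL) / (2(EG − F²)) = 0.
At (u, v) = (2, -pi/6): H = 0.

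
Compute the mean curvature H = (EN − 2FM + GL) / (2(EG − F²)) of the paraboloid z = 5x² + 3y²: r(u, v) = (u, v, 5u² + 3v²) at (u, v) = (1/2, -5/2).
H = 1208*sqrt(251)/63001

With E = 100*u^2 + 1, F = 60*u*v, G = 36*v^2 + 1, L = 10/sqrt(100*u^2 + 36*v^2 + 1), M = 0, N = 6/sqrt(100*u^2 + 36*v^2 + 1), assemble
  H = (EN − 2FM + GL) / (2(EG − F²)) = 4*(75*u^2 + 45*v^2 + 2)/(100*u^2 + 36*v^2 + 1)^(3/2).
At (u, v) = (1/2, -5/2): H = 1208*sqrt(251)/63001.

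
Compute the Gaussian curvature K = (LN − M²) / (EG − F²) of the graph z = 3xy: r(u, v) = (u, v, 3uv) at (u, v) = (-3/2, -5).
K = -144/970225

Coefficients of the first fundamental form: E = 9*v^2 + 1, F = 9*u*v, G = 9*u^2 + 1.
Coefficients of the second fundamental form: L = 0, M = 3/sqrt(9*u^2 + 9*v^2 + 1), N = 0.
Assemble K = (LN − M²)/(EG − F²) = -9/(81*u^4 + 162*u^2*v^2 + 18*u^2 + 81*v^4 + 18*v^2 + 1). At (u, v) = (-3/2, -5): K = -144/970225.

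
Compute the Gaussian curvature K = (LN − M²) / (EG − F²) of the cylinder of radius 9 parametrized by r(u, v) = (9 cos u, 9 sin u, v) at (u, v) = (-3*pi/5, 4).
K = 0

Coefficients of the first fundamental form: E = 81, F = 0, G = 1.
Coefficients of the second fundamental form: L = -9, M = 0, N = 0.
Assemble K = (LN − M²)/(EG − F²) = 0. At (u, v) = (-3*pi/5, 4): K = 0.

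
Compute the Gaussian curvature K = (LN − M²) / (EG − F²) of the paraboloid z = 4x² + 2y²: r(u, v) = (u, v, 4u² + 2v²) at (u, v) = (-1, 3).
K = 32/43681

Coefficients of the first fundamental form: E = 64*u^2 + 1, F = 32*u*v, G = 16*v^2 + 1.
Coefficients of the second fundamental form: L = 8/sqrt(64*u^2 + 16*v^2 + 1), M = 0, N = 4/sqrt(64*u^2 + 16*v^2 + 1).
Assemble K = (LN − M²)/(EG − F²) = 32/(4096*u^4 + 2048*u^2*v^2 + 128*u^2 + 256*v^4 + 32*v^2 + 1). At (u, v) = (-1, 3): K = 32/43681.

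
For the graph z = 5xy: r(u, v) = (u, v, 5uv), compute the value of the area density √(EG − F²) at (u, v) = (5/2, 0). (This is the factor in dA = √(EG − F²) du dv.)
√(EG − F²)|_{(5/2, 0)} = sqrt(629)/2

E = 25*v^2 + 1, F = 25*u*v, G = 25*u^2 + 1, so EG − F² = 25*u^2 + 25*v^2 + 1. Taking the positive square root: √(EG − F²) = sqrt(25*u^2 + 25*v^2 + 1). At (u, v) = (5/2, 0): sqrt(629)/2.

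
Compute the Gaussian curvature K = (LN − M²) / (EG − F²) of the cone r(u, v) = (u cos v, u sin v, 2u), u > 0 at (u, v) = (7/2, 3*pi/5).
K = 0

Coefficients of the first fundamental form: E = 5, F = 0, G = u^2.
Coefficients of the second fundamental form: L = 0, M = 0, N = 2*sqrt(5)*u^2/(5*Abs(u)).
Assemble K = (LN − M²)/(EG − F²) = 0. At (u, v) = (7/2, 3*pi/5): K = 0.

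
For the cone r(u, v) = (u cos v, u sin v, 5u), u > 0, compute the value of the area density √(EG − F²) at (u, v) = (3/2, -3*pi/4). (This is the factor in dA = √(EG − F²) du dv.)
√(EG − F²)|_{(3/2, -3*pi/4)} = 3*sqrt(26)/2

E = 26, F = 0, G = u^2, so EG − F² = 26*u^2. Taking the positive square root: √(EG − F²) = sqrt(26)*Abs(u). At (u, v) = (3/2, -3*pi/4): 3*sqrt(26)/2.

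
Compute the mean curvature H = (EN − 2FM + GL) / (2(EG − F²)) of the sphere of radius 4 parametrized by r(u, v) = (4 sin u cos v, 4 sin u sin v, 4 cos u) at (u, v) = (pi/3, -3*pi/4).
H = -1/4

With E = 16, F = 0, G = 16*sin(u)^2, L = -4*sin(u)/Abs(sin(u)), M = 0, N = -4*sin(u)^3/Abs(sin(u)), assemble
  H = (EN − 2FM + GL) / (2(EG − F²)) = -sin(u)/(4*Abs(sin(u))).
At (u, v) = (pi/3, -3*pi/4): H = -1/4.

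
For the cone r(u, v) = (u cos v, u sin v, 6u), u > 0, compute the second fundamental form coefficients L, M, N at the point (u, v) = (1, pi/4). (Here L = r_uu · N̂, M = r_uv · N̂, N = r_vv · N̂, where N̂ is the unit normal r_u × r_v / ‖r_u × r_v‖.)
L = 0;  M = 0;  N = 6*sqrt(37)/37

Compute the unit normal N̂(u, v) = (-6*sqrt(37)*u*cos(v)/(37*Abs(u)), -6*sqrt(37)*u*sin(v)/(37*Abs(u)), sqrt(37)*u/(37*Abs(u))), and the second partials r_uu, r_uv, r_vv. Take dot products:
  L(u, v) = r_uu · N̂ = 0,
  M(u, v) = r_uv · N̂ = 0,
  N(u, v) = r_vv · N̂ = 6*sqrt(37)*u^2/(37*Abs(u)).
Evaluating at (u, v) = (1, pi/4):
  L = 0, M = 0, N = 6*sqrt(37)/37.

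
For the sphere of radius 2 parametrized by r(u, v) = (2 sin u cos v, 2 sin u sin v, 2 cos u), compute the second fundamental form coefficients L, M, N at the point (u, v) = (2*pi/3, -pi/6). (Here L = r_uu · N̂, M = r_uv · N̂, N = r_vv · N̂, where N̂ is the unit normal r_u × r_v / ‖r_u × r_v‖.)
L = -2;  M = 0;  N = -3/2

Compute the unit normal N̂(u, v) = (sin(u)^2*cos(v)/Abs(sin(u)), sin(u)^2*sin(v)/Abs(sin(u)), sin(2*u)/(2*Abs(sin(u)))), and the second partials r_uu, r_uv, r_vv. Take dot products:
  L(u, v) = r_uu · N̂ = -2*sin(u)/Abs(sin(u)),
  M(u, v) = r_uv · N̂ = 0,
  N(u, v) = r_vv · N̂ = -2*sin(u)^3/Abs(sin(u)).
Evaluating at (u, v) = (2*pi/3, -pi/6):
  L = -2, M = 0, N = -3/2.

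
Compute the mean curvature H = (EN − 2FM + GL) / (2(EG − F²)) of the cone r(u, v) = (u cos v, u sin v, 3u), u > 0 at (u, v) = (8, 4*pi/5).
H = 3*sqrt(10)/160

With E = 10, F = 0, G = u^2, L = 0, M = 0, N = 3*sqrt(10)*u^2/(10*Abs(u)), assemble
  H = (EN − 2FM + GL) / (2(EG − F²)) = 3*sqrt(10)/(20*Abs(u)).
At (u, v) = (8, 4*pi/5): H = 3*sqrt(10)/160.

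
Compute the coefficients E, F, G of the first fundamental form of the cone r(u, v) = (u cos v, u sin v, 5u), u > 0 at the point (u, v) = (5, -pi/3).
E = 26;  F = 0;  G = 25

Partials: r_u = (cos(v), sin(v), 5), r_v = (-u*sin(v), u*cos(v), 0). As functions of (u, v):
  E = r_u · r_u = 26,
  F = r_u · r_v = 0,
  G = r_v · r_v = u^2.
Evaluating at (u, v) = (5, -pi/3): E = 26, F = 0, G = 25.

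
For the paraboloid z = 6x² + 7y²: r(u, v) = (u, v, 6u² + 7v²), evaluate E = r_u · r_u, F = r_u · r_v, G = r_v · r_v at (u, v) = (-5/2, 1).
E = 901;  F = -420;  G = 197

Partials: r_u = (1, 0, 12*u), r_v = (0, 1, 14*v). As functions of (u, v):
  E = r_u · r_u = 144*u^2 + 1,
  F = r_u · r_v = 168*u*v,
  G = r_v · r_v = 196*v^2 + 1.
Evaluating at (u, v) = (-5/2, 1): E = 901, F = -420, G = 197.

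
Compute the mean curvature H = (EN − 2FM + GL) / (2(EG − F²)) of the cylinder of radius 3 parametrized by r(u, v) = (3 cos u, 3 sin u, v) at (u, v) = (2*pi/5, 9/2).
H = -1/6

With E = 9, F = 0, G = 1, L = -3, M = 0, N = 0, assemble
  H = (EN − 2FM + GL) / (2(EG − F²)) = -1/6.
At (u, v) = (2*pi/5, 9/2): H = -1/6.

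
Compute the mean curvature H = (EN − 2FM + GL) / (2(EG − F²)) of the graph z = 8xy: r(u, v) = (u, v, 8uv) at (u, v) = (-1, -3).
H = -1536*sqrt(641)/410881

With E = 64*v^2 + 1, F = 64*u*v, G = 64*u^2 + 1, L = 0, M = 8/sqrt(64*u^2 + 64*v^2 + 1), N = 0, assemble
  H = (EN − 2FM + GL) / (2(EG − F²)) = -512*u*v/(64*u^2 + 64*v^2 + 1)^(3/2).
At (u, v) = (-1, -3): H = -1536*sqrt(641)/410881.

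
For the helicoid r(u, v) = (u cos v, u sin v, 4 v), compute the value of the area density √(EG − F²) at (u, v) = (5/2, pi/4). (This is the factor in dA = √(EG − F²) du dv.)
√(EG − F²)|_{(5/2, pi/4)} = sqrt(89)/2

E = 1, F = 0, G = u^2 + 16, so EG − F² = u^2 + 16. Taking the positive square root: √(EG − F²) = sqrt(u^2 + 16). At (u, v) = (5/2, pi/4): sqrt(89)/2.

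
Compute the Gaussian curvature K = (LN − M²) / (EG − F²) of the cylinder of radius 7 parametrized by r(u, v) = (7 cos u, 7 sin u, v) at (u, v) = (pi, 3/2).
K = 0

Coefficients of the first fundamental form: E = 49, F = 0, G = 1.
Coefficients of the second fundamental form: L = -7, M = 0, N = 0.
Assemble K = (LN − M²)/(EG − F²) = 0. At (u, v) = (pi, 3/2): K = 0.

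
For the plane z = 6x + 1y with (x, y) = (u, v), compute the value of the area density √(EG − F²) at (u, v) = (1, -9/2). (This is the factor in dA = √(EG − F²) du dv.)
√(EG − F²)|_{(1, -9/2)} = sqrt(38)

E = 37, F = 6, G = 2, so EG − F² = 38. Taking the positive square root: √(EG − F²) = sqrt(38). At (u, v) = (1, -9/2): sqrt(38).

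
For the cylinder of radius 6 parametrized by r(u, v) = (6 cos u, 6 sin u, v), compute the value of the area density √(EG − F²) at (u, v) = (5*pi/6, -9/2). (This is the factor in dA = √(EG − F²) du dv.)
√(EG − F²)|_{(5*pi/6, -9/2)} = 6

E = 36, F = 0, G = 1, so EG − F² = 36. Taking the positive square root: √(EG − F²) = 6. At (u, v) = (5*pi/6, -9/2): 6.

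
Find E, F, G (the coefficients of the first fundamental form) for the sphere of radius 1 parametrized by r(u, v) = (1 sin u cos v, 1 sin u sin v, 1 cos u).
E = 1;  F = 0;  G = sin(u)^2

Compute partials: r_u = (cos(u)*cos(v), sin(v)*cos(u), -sin(u)), r_v = (-sin(u)*sin(v), sin(u)*cos(v), 0). Then
  E = r_u · r_u = 1,
  F = r_u · r_v = 0,
  G = r_v · r_v = sin(u)^2.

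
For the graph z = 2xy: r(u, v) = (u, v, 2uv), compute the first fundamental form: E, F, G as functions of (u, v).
E = 4*v^2 + 1;  F = 4*u*v;  G = 4*u^2 + 1

Compute partials: r_u = (1, 0, 2*v), r_v = (0, 1, 2*u). Then
  E = r_u · r_u = 4*v^2 + 1,
  F = r_u · r_v = 4*u*v,
  G = r_v · r_v = 4*u^2 + 1.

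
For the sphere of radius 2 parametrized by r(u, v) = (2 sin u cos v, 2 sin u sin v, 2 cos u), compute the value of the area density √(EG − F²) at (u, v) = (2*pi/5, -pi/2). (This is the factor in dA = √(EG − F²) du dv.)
√(EG − F²)|_{(2*pi/5, -pi/2)} = sqrt(2*sqrt(5) + 10)

E = 4, F = 0, G = 4*sin(u)^2, so EG − F² = 16*sin(u)^2. Taking the positive square root: √(EG − F²) = 4*Abs(sin(u)). At (u, v) = (2*pi/5, -pi/2): sqrt(2*sqrt(5) + 10).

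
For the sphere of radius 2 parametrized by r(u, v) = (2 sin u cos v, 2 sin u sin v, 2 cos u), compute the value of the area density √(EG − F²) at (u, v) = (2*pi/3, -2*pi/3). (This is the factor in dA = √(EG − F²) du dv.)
√(EG − F²)|_{(2*pi/3, -2*pi/3)} = 2*sqrt(3)

E = 4, F = 0, G = 4*sin(u)^2, so EG − F² = 16*sin(u)^2. Taking the positive square root: √(EG − F²) = 4*Abs(sin(u)). At (u, v) = (2*pi/3, -2*pi/3): 2*sqrt(3).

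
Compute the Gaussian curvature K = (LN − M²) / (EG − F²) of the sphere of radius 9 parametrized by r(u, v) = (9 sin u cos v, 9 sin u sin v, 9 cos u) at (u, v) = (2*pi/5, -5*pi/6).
K = 1/81

Coefficients of the first fundamental form: E = 81, F = 0, G = 81*sin(u)^2.
Coefficients of the second fundamental form: L = -9*sin(u)/Abs(sin(u)), M = 0, N = -9*sin(u)^3/Abs(sin(u)).
Assemble K = (LN − M²)/(EG − F²) = 1/81. At (u, v) = (2*pi/5, -5*pi/6): K = 1/81.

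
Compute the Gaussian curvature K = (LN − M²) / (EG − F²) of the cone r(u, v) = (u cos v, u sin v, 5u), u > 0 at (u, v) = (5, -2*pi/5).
K = 0

Coefficients of the first fundamental form: E = 26, F = 0, G = u^2.
Coefficients of the second fundamental form: L = 0, M = 0, N = 5*sqrt(26)*u^2/(26*Abs(u)).
Assemble K = (LN − M²)/(EG − F²) = 0. At (u, v) = (5, -2*pi/5): K = 0.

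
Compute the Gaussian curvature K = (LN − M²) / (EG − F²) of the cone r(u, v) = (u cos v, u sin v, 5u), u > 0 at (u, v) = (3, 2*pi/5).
K = 0

Coefficients of the first fundamental form: E = 26, F = 0, G = u^2.
Coefficients of the second fundamental form: L = 0, M = 0, N = 5*sqrt(26)*u^2/(26*Abs(u)).
Assemble K = (LN − M²)/(EG − F²) = 0. At (u, v) = (3, 2*pi/5): K = 0.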